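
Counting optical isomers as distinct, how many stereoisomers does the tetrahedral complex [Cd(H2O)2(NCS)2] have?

1

Only one geometric arrangement is possible.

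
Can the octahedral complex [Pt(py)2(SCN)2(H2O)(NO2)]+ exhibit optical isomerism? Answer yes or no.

There are 6 geometric isomers: py trans, SCN trans; py cis, SCN cis (3 arrangements, 2 chiral); py trans, SCN cis; py cis, SCN trans.
Of these, 2 lack any improper symmetry element and so occur as enantiomeric pairs, giving 6 + 2 = 8 stereoisomers in total.

yes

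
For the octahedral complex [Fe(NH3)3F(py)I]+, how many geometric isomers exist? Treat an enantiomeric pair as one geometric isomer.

4

The six octahedral sites form three mutually perpendicular trans pairs.
Working through the distinct placements yields 4 geometric isomers: NH3 mer (3 arrangements); NH3 fac (chiral).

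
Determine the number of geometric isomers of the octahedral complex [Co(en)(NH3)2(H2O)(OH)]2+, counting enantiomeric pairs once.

4

In an octahedral complex each vertex has one trans partner and four cis neighbours.
Each en is bidentate and must span two cis positions.
Working through the distinct placements yields 4 geometric isomers: NH3 cis (3 arrangements, 2 chiral); NH3 trans.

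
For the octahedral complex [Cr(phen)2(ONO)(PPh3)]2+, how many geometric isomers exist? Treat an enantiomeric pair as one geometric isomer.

Each phen is bidentate and must span two cis positions.
Working through the distinct placements yields 2 geometric isomers: ONO and PPh3 mutually trans; ONO and PPh3 mutually cis (chiral).

2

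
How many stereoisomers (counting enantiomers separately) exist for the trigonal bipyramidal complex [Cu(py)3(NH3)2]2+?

3

In a trigonal bipyramid the two axial positions differ from the three equatorial ones.
Systematic placement gives 3 geometric isomers: NH3 both axial; NH3 one axial, one equatorial; NH3 both equatorial.
Each arrangement has an internal mirror plane or centre of symmetry, so none is chiral.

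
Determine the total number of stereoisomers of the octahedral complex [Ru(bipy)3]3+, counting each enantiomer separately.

2

Each bipy is bidentate and must span two cis positions.
Only one geometric arrangement is possible; it has no improper symmetry element, so it exists as a pair of enantiomers (2 stereoisomers).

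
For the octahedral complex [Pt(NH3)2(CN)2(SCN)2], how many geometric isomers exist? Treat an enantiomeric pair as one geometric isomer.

5

In an octahedral complex each vertex has one trans partner and four cis neighbours.
The distinct arrangements are (5 in all): NH3 trans, CN trans, SCN trans; NH3 cis, CN trans, SCN cis; NH3 cis, CN cis, SCN trans; NH3 cis, CN cis, SCN cis (chiral); NH3 trans, CN cis, SCN cis.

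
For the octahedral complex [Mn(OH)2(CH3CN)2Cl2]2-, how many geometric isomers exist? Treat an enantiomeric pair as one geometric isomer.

5

An octahedron has six vertices in three trans pairs; every non-trans pair is cis.
Systematic placement gives 5 geometric isomers: OH trans, CH3CN trans, Cl trans; OH cis, CH3CN trans, Cl cis; OH trans, CH3CN cis, Cl cis; OH cis, CH3CN cis, Cl cis (chiral); OH cis, CH3CN cis, Cl trans.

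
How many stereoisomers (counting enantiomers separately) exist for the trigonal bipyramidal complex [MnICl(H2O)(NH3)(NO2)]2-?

20

In a trigonal bipyramid the two axial positions differ from the three equatorial ones.
Placing the ligands in turn and identifying arrangements related by rotation or reflection leaves 10 distinct geometric isomers.
Of these, 10 lack any improper symmetry element and so occur as enantiomeric pairs, giving 10 + 10 = 20 stereoisomers in total.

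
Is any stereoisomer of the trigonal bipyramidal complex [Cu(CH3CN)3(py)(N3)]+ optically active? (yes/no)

no

In a trigonal bipyramid the two axial positions differ from the three equatorial ones.
Working through the distinct placements yields 4 geometric isomers: py equatorial, N3 equatorial; py equatorial, N3 axial; py axial, N3 equatorial; py axial, N3 axial.
Each arrangement has an internal mirror plane or centre of symmetry, so none is chiral.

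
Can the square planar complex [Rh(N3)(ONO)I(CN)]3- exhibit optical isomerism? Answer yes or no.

no

A square has two trans pairs of vertices; adjacent vertices are cis.
The distinct arrangements are (3 in all): (CN/N3 trans, I/ONO trans); (CN/ONO trans, I/N3 trans); (CN/I trans, N3/ONO trans).
Each arrangement has an internal mirror plane or centre of symmetry, so none is chiral.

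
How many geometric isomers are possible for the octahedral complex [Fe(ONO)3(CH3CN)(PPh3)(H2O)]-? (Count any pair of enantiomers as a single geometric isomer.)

4

In an octahedral complex each vertex has one trans partner and four cis neighbours.
There are 4 geometric isomers: ONO mer (3 arrangements); ONO fac (chiral).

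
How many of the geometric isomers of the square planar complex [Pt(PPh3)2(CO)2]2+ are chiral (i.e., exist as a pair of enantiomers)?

0

A square has two trans pairs of vertices; adjacent vertices are cis.
The distinct arrangements are (2 in all): PPh3 cis; PPh3 trans.
Each arrangement has an internal mirror plane or centre of symmetry, so none is chiral.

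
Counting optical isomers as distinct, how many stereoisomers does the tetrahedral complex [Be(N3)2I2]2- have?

In a tetrahedral complex all four positions are equivalent and every pair of ligands is adjacent — there is no cis/trans distinction.
Only one geometric arrangement is possible.

1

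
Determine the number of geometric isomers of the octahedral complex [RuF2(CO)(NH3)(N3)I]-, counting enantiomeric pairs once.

9

An octahedron has six vertices in three trans pairs; every non-trans pair is cis.
Systematic enumeration (placing each ligand type in turn and discarding arrangements equivalent by rotation or reflection) gives 9 geometric isomers.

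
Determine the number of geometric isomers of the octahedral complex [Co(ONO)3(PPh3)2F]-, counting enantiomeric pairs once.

3

The six octahedral sites form three mutually perpendicular trans pairs.
The distinct arrangements are (3 in all): ONO mer, PPh3 trans; ONO fac, PPh3 cis; ONO mer, PPh3 cis.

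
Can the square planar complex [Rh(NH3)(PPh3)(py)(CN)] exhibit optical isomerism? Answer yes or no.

In a square planar complex each vertex has one trans partner and two cis neighbours.
Working through the distinct placements yields 3 geometric isomers: (CN/PPh3 trans, NH3/py trans); (CN/py trans, NH3/PPh3 trans); (CN/NH3 trans, PPh3/py trans).
Each arrangement has an internal mirror plane or centre of symmetry, so none is chiral.

no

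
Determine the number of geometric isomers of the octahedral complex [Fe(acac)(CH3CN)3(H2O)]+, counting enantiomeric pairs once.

2

In an octahedral complex each vertex has one trans partner and four cis neighbours.
Each acac is bidentate and must span two cis positions.
Working through the distinct placements yields 2 geometric isomers: CH3CN mer; CH3CN fac.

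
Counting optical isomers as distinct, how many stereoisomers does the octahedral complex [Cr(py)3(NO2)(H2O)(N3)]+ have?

5

The six octahedral sites form three mutually perpendicular trans pairs.
Systematic placement gives 4 geometric isomers: py mer (3 arrangements); py fac (chiral).
One of these lacks any improper symmetry element and so occurs as an enantiomeric pair, giving 4 + 1 = 5 stereoisomers in total.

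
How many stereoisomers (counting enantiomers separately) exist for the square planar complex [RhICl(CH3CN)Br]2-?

The distinct arrangements are (3 in all): (Br/Cl trans, CH3CN/I trans); (Br/I trans, CH3CN/Cl trans); (Br/CH3CN trans, Cl/I trans).
Each arrangement has an internal mirror plane or centre of symmetry, so none is chiral.

3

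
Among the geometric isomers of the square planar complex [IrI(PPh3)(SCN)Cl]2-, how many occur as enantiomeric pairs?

0

In a square planar complex each vertex has one trans partner and two cis neighbours.
Working through the distinct placements yields 3 geometric isomers: (Cl/PPh3 trans, I/SCN trans); (Cl/SCN trans, I/PPh3 trans); (Cl/I trans, PPh3/SCN trans).
Each arrangement has an internal mirror plane or centre of symmetry, so none is chiral.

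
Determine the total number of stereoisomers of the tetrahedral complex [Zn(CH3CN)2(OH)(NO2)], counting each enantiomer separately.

1

In a tetrahedral complex all four positions are equivalent and every pair of ligands is adjacent — there is no cis/trans distinction.
Only one geometric arrangement is possible.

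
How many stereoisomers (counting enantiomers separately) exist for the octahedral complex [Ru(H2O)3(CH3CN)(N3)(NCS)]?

In an octahedral complex each vertex has one trans partner and four cis neighbours.
Working through the distinct placements yields 4 geometric isomers: H2O mer (3 arrangements); H2O fac (chiral).
One of these lacks any improper symmetry element and so occurs as an enantiomeric pair, giving 4 + 1 = 5 stereoisomers in total.

5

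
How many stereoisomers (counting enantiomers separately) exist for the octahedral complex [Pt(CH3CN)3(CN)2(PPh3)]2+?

The six octahedral sites form three mutually perpendicular trans pairs.
The distinct arrangements are (3 in all): CH3CN mer, CN cis; CH3CN mer, CN trans; CH3CN fac, CN cis.
Each arrangement has an internal mirror plane or centre of symmetry, so none is chiral.

3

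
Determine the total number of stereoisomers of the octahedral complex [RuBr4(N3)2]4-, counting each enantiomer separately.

An octahedron has six vertices in three trans pairs; every non-trans pair is cis.
There are 2 geometric isomers: N3 trans; N3 cis.
Each arrangement has an internal mirror plane or centre of symmetry, so none is chiral.

2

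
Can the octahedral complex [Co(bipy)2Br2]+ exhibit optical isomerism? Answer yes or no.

In an octahedral complex each vertex has one trans partner and four cis neighbours.
Each bipy is bidentate and must span two cis positions.
Working through the distinct placements yields 2 geometric isomers: Br trans; Br cis (chiral).
One of these lacks any improper symmetry element and so occurs as an enantiomeric pair, giving 2 + 1 = 3 stereoisomers in total.

yes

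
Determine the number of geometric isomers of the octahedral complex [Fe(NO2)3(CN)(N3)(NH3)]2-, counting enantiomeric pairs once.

There are 4 geometric isomers: NO2 mer (3 arrangements); NO2 fac (chiral).

4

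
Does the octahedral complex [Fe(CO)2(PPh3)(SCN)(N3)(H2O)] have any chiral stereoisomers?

yes

The six octahedral sites form three mutually perpendicular trans pairs.
Systematic enumeration (placing each ligand type in turn and discarding arrangements equivalent by rotation or reflection) gives 9 geometric isomers.
Of these, 6 lack any improper symmetry element and so occur as enantiomeric pairs, giving 9 + 6 = 15 stereoisomers in total.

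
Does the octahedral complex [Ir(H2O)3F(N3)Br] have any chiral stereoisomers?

The distinct arrangements are (4 in all): H2O mer (3 arrangements); H2O fac (chiral).
One of these lacks any improper symmetry element and so occurs as an enantiomeric pair, giving 4 + 1 = 5 stereoisomers in total.

yes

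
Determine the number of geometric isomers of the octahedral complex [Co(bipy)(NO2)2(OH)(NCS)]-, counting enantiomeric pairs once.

An octahedron has six vertices in three trans pairs; every non-trans pair is cis.
Each bipy is bidentate and must span two cis positions.
There are 4 geometric isomers: NO2 cis (3 arrangements, 2 chiral); NO2 trans.

4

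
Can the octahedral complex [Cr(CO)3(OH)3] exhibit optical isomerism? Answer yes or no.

no

The six octahedral sites form three mutually perpendicular trans pairs.
The distinct arrangements are (2 in all): CO mer; CO fac.
Each arrangement has an internal mirror plane or centre of symmetry, so none is chiral.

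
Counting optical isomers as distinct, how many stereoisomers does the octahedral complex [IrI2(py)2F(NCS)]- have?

8

In an octahedral complex each vertex has one trans partner and four cis neighbours.
Systematic placement gives 6 geometric isomers: I cis, py trans; I cis, py cis (3 arrangements, 2 chiral); I trans, py trans; I trans, py cis.
Of these, 2 lack any improper symmetry element and so occur as enantiomeric pairs, giving 6 + 2 = 8 stereoisomers in total.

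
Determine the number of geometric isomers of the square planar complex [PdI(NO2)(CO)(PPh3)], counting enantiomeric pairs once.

3

A square has two trans pairs of vertices; adjacent vertices are cis.
There are 3 geometric isomers: (CO/NO2 trans, I/PPh3 trans); (CO/PPh3 trans, I/NO2 trans); (CO/I trans, NO2/PPh3 trans).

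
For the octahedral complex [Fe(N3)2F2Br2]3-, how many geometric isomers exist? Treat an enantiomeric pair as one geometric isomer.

5

An octahedron has six vertices in three trans pairs; every non-trans pair is cis.
Working through the distinct placements yields 5 geometric isomers: N3 trans, F trans, Br trans; N3 cis, F cis, Br trans; N3 trans, F cis, Br cis; N3 cis, F cis, Br cis (chiral); N3 cis, F trans, Br cis.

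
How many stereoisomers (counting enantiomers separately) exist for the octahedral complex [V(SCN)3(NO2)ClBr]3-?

5

The six octahedral sites form three mutually perpendicular trans pairs.
The distinct arrangements are (4 in all): SCN mer (3 arrangements); SCN fac (chiral).
One of these lacks any improper symmetry element and so occurs as an enantiomeric pair, giving 4 + 1 = 5 stereoisomers in total.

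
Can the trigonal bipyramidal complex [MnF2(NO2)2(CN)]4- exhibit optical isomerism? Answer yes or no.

yes

Exhaustive case analysis gives 5 geometric isomers.
One of these lacks any improper symmetry element and so occurs as an enantiomeric pair, giving 5 + 1 = 6 stereoisomers in total.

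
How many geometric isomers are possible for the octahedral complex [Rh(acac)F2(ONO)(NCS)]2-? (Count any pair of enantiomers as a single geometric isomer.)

The six octahedral sites form three mutually perpendicular trans pairs.
Each acac is bidentate and must span two cis positions.
Working through the distinct placements yields 4 geometric isomers: F trans; F cis (3 arrangements, 2 chiral).

4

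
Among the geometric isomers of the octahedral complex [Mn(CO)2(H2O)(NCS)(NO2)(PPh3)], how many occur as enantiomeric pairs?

6

In an octahedral complex each vertex has one trans partner and four cis neighbours.
Systematic enumeration (placing each ligand type in turn and discarding arrangements equivalent by rotation or reflection) gives 9 geometric isomers.
Of these, 6 lack any improper symmetry element and so occur as enantiomeric pairs, giving 9 + 6 = 15 stereoisomers in total.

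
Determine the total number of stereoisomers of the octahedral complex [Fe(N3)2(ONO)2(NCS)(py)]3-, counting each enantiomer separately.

8

There are 6 geometric isomers: N3 trans, ONO cis; N3 trans, ONO trans; N3 cis, ONO cis (3 arrangements, 2 chiral); N3 cis, ONO trans.
Of these, 2 lack any improper symmetry element and so occur as enantiomeric pairs, giving 6 + 2 = 8 stereoisomers in total.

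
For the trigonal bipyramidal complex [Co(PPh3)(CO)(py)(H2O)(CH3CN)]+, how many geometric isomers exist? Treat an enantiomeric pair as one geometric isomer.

10

A trigonal bipyramid has two axial and three equatorial sites, which are chemically inequivalent.
Placing the ligands in turn and identifying arrangements related by rotation or reflection leaves 10 distinct geometric isomers.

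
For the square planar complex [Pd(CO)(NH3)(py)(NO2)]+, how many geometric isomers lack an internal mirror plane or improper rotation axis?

In a square planar complex each vertex has one trans partner and two cis neighbours.
There are 3 geometric isomers: (CO/NO2 trans, NH3/py trans); (CO/py trans, NH3/NO2 trans); (CO/NH3 trans, NO2/py trans).
Each arrangement has an internal mirror plane or centre of symmetry, so none is chiral.

0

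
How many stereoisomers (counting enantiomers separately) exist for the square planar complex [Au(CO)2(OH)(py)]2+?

In a square planar complex each vertex has one trans partner and two cis neighbours.
Systematic placement gives 2 geometric isomers: CO cis; CO trans.
Each arrangement has an internal mirror plane or centre of symmetry, so none is chiral.

2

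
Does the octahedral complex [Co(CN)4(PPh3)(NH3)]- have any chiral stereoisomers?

An octahedron has six vertices in three trans pairs; every non-trans pair is cis.
Systematic placement gives 2 geometric isomers: PPh3 and NH3 mutually trans; PPh3 and NH3 mutually cis.
Each arrangement has an internal mirror plane or centre of symmetry, so none is chiral.

no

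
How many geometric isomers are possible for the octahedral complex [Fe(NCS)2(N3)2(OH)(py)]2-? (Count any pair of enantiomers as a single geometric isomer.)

An octahedron has six vertices in three trans pairs; every non-trans pair is cis.
There are 6 geometric isomers: NCS trans, N3 trans; NCS cis, N3 trans; NCS cis, N3 cis (3 arrangements, 2 chiral); NCS trans, N3 cis.

6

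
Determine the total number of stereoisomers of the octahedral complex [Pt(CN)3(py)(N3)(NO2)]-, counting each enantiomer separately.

5

In an octahedral complex each vertex has one trans partner and four cis neighbours.
Working through the distinct placements yields 4 geometric isomers: CN mer (3 arrangements); CN fac (chiral).
One of these lacks any improper symmetry element and so occurs as an enantiomeric pair, giving 4 + 1 = 5 stereoisomers in total.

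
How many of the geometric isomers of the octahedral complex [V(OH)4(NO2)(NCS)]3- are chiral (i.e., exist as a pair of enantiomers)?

In an octahedral complex each vertex has one trans partner and four cis neighbours.
The distinct arrangements are (2 in all): NO2 and NCS mutually trans; NO2 and NCS mutually cis.
Each arrangement has an internal mirror plane or centre of symmetry, so none is chiral.

0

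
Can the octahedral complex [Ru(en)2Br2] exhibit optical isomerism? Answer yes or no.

yes

An octahedron has six vertices in three trans pairs; every non-trans pair is cis.
Each en is bidentate and must span two cis positions.
Working through the distinct placements yields 2 geometric isomers: Br trans; Br cis (chiral).
One of these lacks any improper symmetry element and so occurs as an enantiomeric pair, giving 2 + 1 = 3 stereoisomers in total.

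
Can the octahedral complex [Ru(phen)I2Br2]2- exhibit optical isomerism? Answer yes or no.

yes

In an octahedral complex each vertex has one trans partner and four cis neighbours.
Each phen is bidentate and must span two cis positions.
There are 3 geometric isomers: I cis, Br trans; I cis, Br cis (chiral); I trans, Br cis.
One of these lacks any improper symmetry element and so occurs as an enantiomeric pair, giving 3 + 1 = 4 stereoisomers in total.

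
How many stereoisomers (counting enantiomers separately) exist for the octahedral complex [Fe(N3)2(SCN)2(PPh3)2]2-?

6

The six octahedral sites form three mutually perpendicular trans pairs.
Systematic placement gives 5 geometric isomers: N3 trans, SCN trans, PPh3 trans; N3 trans, SCN cis, PPh3 cis; N3 cis, SCN trans, PPh3 cis; N3 cis, SCN cis, PPh3 cis (chiral); N3 cis, SCN cis, PPh3 trans.
One of these lacks any improper symmetry element and so occurs as an enantiomeric pair, giving 5 + 1 = 6 stereoisomers in total.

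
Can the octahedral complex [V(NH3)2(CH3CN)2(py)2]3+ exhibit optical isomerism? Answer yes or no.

The six octahedral sites form three mutually perpendicular trans pairs.
The distinct arrangements are (5 in all): NH3 trans, CH3CN trans, py trans; NH3 cis, CH3CN trans, py cis; NH3 cis, CH3CN cis, py trans; NH3 cis, CH3CN cis, py cis (chiral); NH3 trans, CH3CN cis, py cis.
One of these lacks any improper symmetry element and so occurs as an enantiomeric pair, giving 5 + 1 = 6 stereoisomers in total.

yes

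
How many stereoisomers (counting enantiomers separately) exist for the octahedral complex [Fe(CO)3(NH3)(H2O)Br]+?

In an octahedral complex each vertex has one trans partner and four cis neighbours.
Systematic placement gives 4 geometric isomers: CO mer (3 arrangements); CO fac (chiral).
One of these lacks any improper symmetry element and so occurs as an enantiomeric pair, giving 4 + 1 = 5 stereoisomers in total.

5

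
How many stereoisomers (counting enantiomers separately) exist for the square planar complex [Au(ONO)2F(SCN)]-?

2

A square has two trans pairs of vertices; adjacent vertices are cis.
There are 2 geometric isomers: ONO cis; ONO trans.
Each arrangement has an internal mirror plane or centre of symmetry, so none is chiral.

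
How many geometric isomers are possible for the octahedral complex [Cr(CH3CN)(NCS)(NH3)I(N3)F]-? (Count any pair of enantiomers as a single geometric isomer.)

15

An octahedron has six vertices in three trans pairs; every non-trans pair is cis.
Placing the ligands in turn and identifying arrangements related by rotation or reflection leaves 15 distinct geometric isomers.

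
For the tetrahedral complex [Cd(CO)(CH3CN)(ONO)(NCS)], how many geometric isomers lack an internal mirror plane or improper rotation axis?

Only one geometric arrangement is possible; it has no improper symmetry element, so it exists as a pair of enantiomers (2 stereoisomers).

1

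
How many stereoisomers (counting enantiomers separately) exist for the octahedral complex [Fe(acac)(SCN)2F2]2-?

4

In an octahedral complex each vertex has one trans partner and four cis neighbours.
Each acac is bidentate and must span two cis positions.
Working through the distinct placements yields 3 geometric isomers: SCN cis, F trans; SCN cis, F cis (chiral); SCN trans, F cis.
One of these lacks any improper symmetry element and so occurs as an enantiomeric pair, giving 3 + 1 = 4 stereoisomers in total.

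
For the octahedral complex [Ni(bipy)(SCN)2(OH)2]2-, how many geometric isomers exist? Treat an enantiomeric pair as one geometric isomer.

3

The six octahedral sites form three mutually perpendicular trans pairs.
Each bipy is bidentate and must span two cis positions.
Working through the distinct placements yields 3 geometric isomers: SCN cis, OH trans; SCN cis, OH cis (chiral); SCN trans, OH cis.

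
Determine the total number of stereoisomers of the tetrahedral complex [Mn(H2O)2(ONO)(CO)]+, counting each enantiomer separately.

1

All four vertices of a tetrahedron are equivalent and mutually adjacent, so cis/trans isomerism cannot arise.
Only one geometric arrangement is possible.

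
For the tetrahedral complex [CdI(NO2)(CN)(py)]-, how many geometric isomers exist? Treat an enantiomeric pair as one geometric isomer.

All four vertices of a tetrahedron are equivalent and mutually adjacent, so cis/trans isomerism cannot arise.
Only one geometric arrangement is possible; it has no improper symmetry element, so it exists as a pair of enantiomers (2 stereoisomers).

1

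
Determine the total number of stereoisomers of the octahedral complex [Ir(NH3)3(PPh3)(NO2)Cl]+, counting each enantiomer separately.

5

An octahedron has six vertices in three trans pairs; every non-trans pair is cis.
Working through the distinct placements yields 4 geometric isomers: NH3 mer (3 arrangements); NH3 fac (chiral).
One of these lacks any improper symmetry element and so occurs as an enantiomeric pair, giving 4 + 1 = 5 stereoisomers in total.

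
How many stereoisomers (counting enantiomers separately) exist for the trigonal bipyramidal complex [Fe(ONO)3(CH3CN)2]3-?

3

In a trigonal bipyramid the two axial positions differ from the three equatorial ones.
Systematic placement gives 3 geometric isomers: CH3CN both axial; CH3CN one axial, one equatorial; CH3CN both equatorial.
Each arrangement has an internal mirror plane or centre of symmetry, so none is chiral.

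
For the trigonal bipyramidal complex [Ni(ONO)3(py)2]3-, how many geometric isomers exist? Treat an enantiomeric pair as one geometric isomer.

A trigonal bipyramid has two axial and three equatorial sites, which are chemically inequivalent.
Systematic placement gives 3 geometric isomers: py both equatorial; py one axial, one equatorial; py both axial.

3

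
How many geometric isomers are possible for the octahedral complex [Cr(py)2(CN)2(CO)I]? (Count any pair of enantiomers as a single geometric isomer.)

6

The six octahedral sites form three mutually perpendicular trans pairs.
Working through the distinct placements yields 6 geometric isomers: py trans, CN trans; py cis, CN trans; py trans, CN cis; py cis, CN cis (3 arrangements, 2 chiral).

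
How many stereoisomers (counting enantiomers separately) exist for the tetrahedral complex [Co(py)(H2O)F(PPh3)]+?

Only one geometric arrangement is possible; it has no improper symmetry element, so it exists as a pair of enantiomers (2 stereoisomers).

2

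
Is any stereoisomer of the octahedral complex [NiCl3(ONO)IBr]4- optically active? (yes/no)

yes

An octahedron has six vertices in three trans pairs; every non-trans pair is cis.
There are 4 geometric isomers: Cl mer (3 arrangements); Cl fac (chiral).
One of these lacks any improper symmetry element and so occurs as an enantiomeric pair, giving 4 + 1 = 5 stereoisomers in total.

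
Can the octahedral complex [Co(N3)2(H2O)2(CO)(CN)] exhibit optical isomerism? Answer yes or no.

In an octahedral complex each vertex has one trans partner and four cis neighbours.
There are 6 geometric isomers: N3 trans, H2O trans; N3 cis, H2O cis (3 arrangements, 2 chiral); N3 trans, H2O cis; N3 cis, H2O trans.
Of these, 2 lack any improper symmetry element and so occur as enantiomeric pairs, giving 6 + 2 = 8 stereoisomers in total.

yes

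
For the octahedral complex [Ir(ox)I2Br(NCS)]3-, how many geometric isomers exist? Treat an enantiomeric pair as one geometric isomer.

4

In an octahedral complex each vertex has one trans partner and four cis neighbours.
Each ox is bidentate and must span two cis positions.
Systematic placement gives 4 geometric isomers: I cis (3 arrangements, 2 chiral); I trans.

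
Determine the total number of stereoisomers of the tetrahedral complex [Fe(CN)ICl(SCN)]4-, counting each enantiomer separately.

All four vertices of a tetrahedron are equivalent and mutually adjacent, so cis/trans isomerism cannot arise.
Only one geometric arrangement is possible; it has no improper symmetry element, so it exists as a pair of enantiomers (2 stereoisomers).

2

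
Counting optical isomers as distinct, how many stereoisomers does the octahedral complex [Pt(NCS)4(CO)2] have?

2

An octahedron has six vertices in three trans pairs; every non-trans pair is cis.
Working through the distinct placements yields 2 geometric isomers: CO trans; CO cis.
Each arrangement has an internal mirror plane or centre of symmetry, so none is chiral.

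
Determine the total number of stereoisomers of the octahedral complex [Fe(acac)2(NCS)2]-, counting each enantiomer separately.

The six octahedral sites form three mutually perpendicular trans pairs.
Each acac is bidentate and must span two cis positions.
Systematic placement gives 2 geometric isomers: NCS trans; NCS cis (chiral).
One of these lacks any improper symmetry element and so occurs as an enantiomeric pair, giving 2 + 1 = 3 stereoisomers in total.

3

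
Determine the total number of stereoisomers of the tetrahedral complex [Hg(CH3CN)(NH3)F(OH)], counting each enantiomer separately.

Only one geometric arrangement is possible; it has no improper symmetry element, so it exists as a pair of enantiomers (2 stereoisomers).

2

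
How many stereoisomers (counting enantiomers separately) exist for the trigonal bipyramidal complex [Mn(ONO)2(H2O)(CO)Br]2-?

10

A trigonal bipyramid has two axial and three equatorial sites, which are chemically inequivalent.
Exhaustive case analysis gives 7 geometric isomers.
Of these, 3 lack any improper symmetry element and so occur as enantiomeric pairs, giving 7 + 3 = 10 stereoisomers in total.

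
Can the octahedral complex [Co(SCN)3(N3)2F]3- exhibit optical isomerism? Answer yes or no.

In an octahedral complex each vertex has one trans partner and four cis neighbours.
There are 3 geometric isomers: SCN mer, N3 cis; SCN mer, N3 trans; SCN fac, N3 cis.
Each arrangement has an internal mirror plane or centre of symmetry, so none is chiral.

no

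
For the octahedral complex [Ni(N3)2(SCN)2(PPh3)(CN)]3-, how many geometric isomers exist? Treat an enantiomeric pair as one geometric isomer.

There are 6 geometric isomers: N3 cis, SCN trans; N3 cis, SCN cis (3 arrangements, 2 chiral); N3 trans, SCN trans; N3 trans, SCN cis.

6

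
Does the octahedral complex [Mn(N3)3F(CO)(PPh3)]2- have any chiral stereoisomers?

There are 4 geometric isomers: N3 mer (3 arrangements); N3 fac (chiral).
One of these lacks any improper symmetry element and so occurs as an enantiomeric pair, giving 4 + 1 = 5 stereoisomers in total.

yes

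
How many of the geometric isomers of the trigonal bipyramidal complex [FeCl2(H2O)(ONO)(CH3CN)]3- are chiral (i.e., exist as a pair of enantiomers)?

3

In a trigonal bipyramid the two axial positions differ from the three equatorial ones.
Exhaustive case analysis gives 7 geometric isomers.
Of these, 3 lack any improper symmetry element and so occur as enantiomeric pairs, giving 7 + 3 = 10 stereoisomers in total.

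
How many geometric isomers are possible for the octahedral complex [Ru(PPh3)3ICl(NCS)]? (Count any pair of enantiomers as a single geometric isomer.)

The six octahedral sites form three mutually perpendicular trans pairs.
There are 4 geometric isomers: PPh3 mer (3 arrangements); PPh3 fac (chiral).

4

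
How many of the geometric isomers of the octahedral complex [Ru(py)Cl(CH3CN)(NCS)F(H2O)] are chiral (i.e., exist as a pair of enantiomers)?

15

Systematic enumeration (placing each ligand type in turn and discarding arrangements equivalent by rotation or reflection) gives 15 geometric isomers.
Of these, 15 lack any improper symmetry element and so occur as enantiomeric pairs, giving 15 + 15 = 30 stereoisomers in total.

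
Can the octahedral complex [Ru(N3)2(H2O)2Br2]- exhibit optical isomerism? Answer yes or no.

yes

An octahedron has six vertices in three trans pairs; every non-trans pair is cis.
There are 5 geometric isomers: N3 trans, H2O trans, Br trans; N3 cis, H2O cis, Br trans; N3 trans, H2O cis, Br cis; N3 cis, H2O cis, Br cis (chiral); N3 cis, H2O trans, Br cis.
One of these lacks any improper symmetry element and so occurs as an enantiomeric pair, giving 5 + 1 = 6 stereoisomers in total.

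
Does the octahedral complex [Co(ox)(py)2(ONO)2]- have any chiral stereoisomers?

yes

An octahedron has six vertices in three trans pairs; every non-trans pair is cis.
Each ox is bidentate and must span two cis positions.
Systematic placement gives 3 geometric isomers: py cis, ONO trans; py trans, ONO cis; py cis, ONO cis (chiral).
One of these lacks any improper symmetry element and so occurs as an enantiomeric pair, giving 3 + 1 = 4 stereoisomers in total.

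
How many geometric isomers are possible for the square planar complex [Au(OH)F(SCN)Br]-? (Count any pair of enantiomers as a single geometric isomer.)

3

Systematic placement gives 3 geometric isomers: (Br/OH trans, F/SCN trans); (Br/SCN trans, F/OH trans); (Br/F trans, OH/SCN trans).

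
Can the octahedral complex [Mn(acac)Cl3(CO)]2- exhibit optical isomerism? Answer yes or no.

The six octahedral sites form three mutually perpendicular trans pairs.
Each acac is bidentate and must span two cis positions.
There are 2 geometric isomers: Cl fac; Cl mer.
Each arrangement has an internal mirror plane or centre of symmetry, so none is chiral.

no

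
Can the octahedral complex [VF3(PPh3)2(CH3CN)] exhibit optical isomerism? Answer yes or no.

no

The six octahedral sites form three mutually perpendicular trans pairs.
Systematic placement gives 3 geometric isomers: F mer, PPh3 trans; F fac, PPh3 cis; F mer, PPh3 cis.
Each arrangement has an internal mirror plane or centre of symmetry, so none is chiral.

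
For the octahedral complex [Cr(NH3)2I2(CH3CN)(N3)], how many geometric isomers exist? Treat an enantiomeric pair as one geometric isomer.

An octahedron has six vertices in three trans pairs; every non-trans pair is cis.
There are 6 geometric isomers: NH3 trans, I cis; NH3 cis, I cis (3 arrangements, 2 chiral); NH3 trans, I trans; NH3 cis, I trans.

6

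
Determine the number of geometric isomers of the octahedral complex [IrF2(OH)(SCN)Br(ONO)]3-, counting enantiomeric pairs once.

9

Placing the ligands in turn and identifying arrangements related by rotation or reflection leaves 9 distinct geometric isomers.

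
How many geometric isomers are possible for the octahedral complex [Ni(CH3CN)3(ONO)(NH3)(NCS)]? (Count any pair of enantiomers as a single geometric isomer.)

There are 4 geometric isomers: CH3CN mer (3 arrangements); CH3CN fac (chiral).

4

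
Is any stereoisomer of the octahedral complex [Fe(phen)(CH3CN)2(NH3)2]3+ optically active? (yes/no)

yes

An octahedron has six vertices in three trans pairs; every non-trans pair is cis.
Each phen is bidentate and must span two cis positions.
Systematic placement gives 3 geometric isomers: CH3CN trans, NH3 cis; CH3CN cis, NH3 cis (chiral); CH3CN cis, NH3 trans.
One of these lacks any improper symmetry element and so occurs as an enantiomeric pair, giving 3 + 1 = 4 stereoisomers in total.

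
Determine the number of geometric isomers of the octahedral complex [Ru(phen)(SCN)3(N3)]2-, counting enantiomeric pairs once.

2

The six octahedral sites form three mutually perpendicular trans pairs.
Each phen is bidentate and must span two cis positions.
Working through the distinct placements yields 2 geometric isomers: SCN fac; SCN mer.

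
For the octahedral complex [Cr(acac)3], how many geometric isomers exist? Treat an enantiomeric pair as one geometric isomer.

1

The six octahedral sites form three mutually perpendicular trans pairs.
Each acac is bidentate and must span two cis positions.
Only one geometric arrangement is possible; it has no improper symmetry element, so it exists as a pair of enantiomers (2 stereoisomers).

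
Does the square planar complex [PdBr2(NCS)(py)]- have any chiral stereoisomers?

There are 2 geometric isomers: Br cis; Br trans.
Each arrangement has an internal mirror plane or centre of symmetry, so none is chiral.

no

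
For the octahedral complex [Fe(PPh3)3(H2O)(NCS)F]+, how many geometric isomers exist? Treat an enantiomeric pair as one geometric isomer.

4

Working through the distinct placements yields 4 geometric isomers: PPh3 mer (3 arrangements); PPh3 fac (chiral).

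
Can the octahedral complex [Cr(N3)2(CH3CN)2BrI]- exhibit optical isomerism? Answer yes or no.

In an octahedral complex each vertex has one trans partner and four cis neighbours.
There are 6 geometric isomers: N3 trans, CH3CN cis; N3 cis, CH3CN cis (3 arrangements, 2 chiral); N3 trans, CH3CN trans; N3 cis, CH3CN trans.
Of these, 2 lack any improper symmetry element and so occur as enantiomeric pairs, giving 6 + 2 = 8 stereoisomers in total.

yes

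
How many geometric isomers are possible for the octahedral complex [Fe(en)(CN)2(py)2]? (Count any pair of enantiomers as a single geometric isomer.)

In an octahedral complex each vertex has one trans partner and four cis neighbours.
Each en is bidentate and must span two cis positions.
Working through the distinct placements yields 3 geometric isomers: CN trans, py cis; CN cis, py trans; CN cis, py cis (chiral).

3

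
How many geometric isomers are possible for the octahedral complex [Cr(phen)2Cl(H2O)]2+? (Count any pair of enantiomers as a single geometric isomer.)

The six octahedral sites form three mutually perpendicular trans pairs.
Each phen is bidentate and must span two cis positions.
Systematic placement gives 2 geometric isomers: Cl and H2O mutually trans; Cl and H2O mutually cis (chiral).

2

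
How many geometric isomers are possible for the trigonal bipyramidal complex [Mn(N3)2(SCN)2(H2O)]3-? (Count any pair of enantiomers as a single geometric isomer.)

5

In a trigonal bipyramid the two axial positions differ from the three equatorial ones.
Systematic enumeration (placing each ligand type in turn and discarding arrangements equivalent by rotation or reflection) gives 5 geometric isomers.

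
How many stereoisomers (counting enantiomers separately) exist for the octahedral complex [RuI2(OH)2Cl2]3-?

Working through the distinct placements yields 5 geometric isomers: I trans, OH trans, Cl trans; I cis, OH cis, Cl trans; I cis, OH trans, Cl cis; I cis, OH cis, Cl cis (chiral); I trans, OH cis, Cl cis.
One of these lacks any improper symmetry element and so occurs as an enantiomeric pair, giving 5 + 1 = 6 stereoisomers in total.

6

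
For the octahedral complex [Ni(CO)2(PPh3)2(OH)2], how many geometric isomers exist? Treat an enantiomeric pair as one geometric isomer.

5

The distinct arrangements are (5 in all): CO trans, PPh3 trans, OH trans; CO trans, PPh3 cis, OH cis; CO cis, PPh3 trans, OH cis; CO cis, PPh3 cis, OH cis (chiral); CO cis, PPh3 cis, OH trans.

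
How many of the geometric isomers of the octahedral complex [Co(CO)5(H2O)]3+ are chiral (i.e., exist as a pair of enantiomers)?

In an octahedral complex each vertex has one trans partner and four cis neighbours.
Only one geometric arrangement is possible.

0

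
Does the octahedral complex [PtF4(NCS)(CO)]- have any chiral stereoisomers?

There are 2 geometric isomers: NCS and CO mutually cis; NCS and CO mutually trans.
Each arrangement has an internal mirror plane or centre of symmetry, so none is chiral.

no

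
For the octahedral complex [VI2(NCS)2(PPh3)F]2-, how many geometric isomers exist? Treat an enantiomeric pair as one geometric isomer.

6

In an octahedral complex each vertex has one trans partner and four cis neighbours.
Working through the distinct placements yields 6 geometric isomers: I cis, NCS cis (3 arrangements, 2 chiral); I cis, NCS trans; I trans, NCS cis; I trans, NCS trans.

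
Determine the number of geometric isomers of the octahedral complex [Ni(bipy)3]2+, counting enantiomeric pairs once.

1

An octahedron has six vertices in three trans pairs; every non-trans pair is cis.
Each bipy is bidentate and must span two cis positions.
Only one geometric arrangement is possible; it has no improper symmetry element, so it exists as a pair of enantiomers (2 stereoisomers).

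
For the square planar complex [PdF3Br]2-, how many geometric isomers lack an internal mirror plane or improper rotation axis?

Only one geometric arrangement is possible.

0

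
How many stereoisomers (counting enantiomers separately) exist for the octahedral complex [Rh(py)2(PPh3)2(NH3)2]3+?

In an octahedral complex each vertex has one trans partner and four cis neighbours.
Systematic placement gives 5 geometric isomers: py trans, PPh3 trans, NH3 trans; py cis, PPh3 cis, NH3 trans; py trans, PPh3 cis, NH3 cis; py cis, PPh3 cis, NH3 cis (chiral); py cis, PPh3 trans, NH3 cis.
One of these lacks any improper symmetry element and so occurs as an enantiomeric pair, giving 5 + 1 = 6 stereoisomers in total.

6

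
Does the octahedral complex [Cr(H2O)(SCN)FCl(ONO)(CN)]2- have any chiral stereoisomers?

yes

The six octahedral sites form three mutually perpendicular trans pairs.
Placing the ligands in turn and identifying arrangements related by rotation or reflection leaves 15 distinct geometric isomers.
Of these, 15 lack any improper symmetry element and so occur as enantiomeric pairs, giving 15 + 15 = 30 stereoisomers in total.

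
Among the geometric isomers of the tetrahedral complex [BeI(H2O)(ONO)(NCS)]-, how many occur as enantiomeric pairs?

1

In a tetrahedral complex all four positions are equivalent and every pair of ligands is adjacent — there is no cis/trans distinction.
Only one geometric arrangement is possible; it has no improper symmetry element, so it exists as a pair of enantiomers (2 stereoisomers).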